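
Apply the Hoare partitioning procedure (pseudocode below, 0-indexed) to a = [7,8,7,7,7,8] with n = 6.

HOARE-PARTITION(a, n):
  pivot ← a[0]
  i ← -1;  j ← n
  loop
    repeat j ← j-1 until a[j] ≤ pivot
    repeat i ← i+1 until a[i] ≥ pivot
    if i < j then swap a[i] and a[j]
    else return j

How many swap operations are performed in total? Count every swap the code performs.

pivot=7
j stops at 4 (7), i stops at 0 (7); swap ⇒ [7,8,7,7,7,8]
j stops at 3 (7), i stops at 1 (8); swap ⇒ [7,7,7,8,7,8]
j stops at 2, i stops at 2; i≥j ⇒ return 2. a=[7,7,7,8,7,8]

2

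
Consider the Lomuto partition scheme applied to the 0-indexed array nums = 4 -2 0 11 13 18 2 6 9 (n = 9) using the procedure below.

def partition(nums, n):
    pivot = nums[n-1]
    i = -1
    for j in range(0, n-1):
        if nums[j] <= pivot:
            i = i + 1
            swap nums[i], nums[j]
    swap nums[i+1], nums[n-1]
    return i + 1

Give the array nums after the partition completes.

pivot = nums[8] = 9; i = -1
j=0: nums[0]=4 ≤ 9 → i=0, swap nums[0],nums[0] (no change) → 4 -2 0 11 13 18 2 6 9
j=1: nums[1]=-2 ≤ 9 → i=1, swap nums[1],nums[1] (no change) → 4 -2 0 11 13 18 2 6 9
j=2: nums[2]=0 ≤ 9 → i=2, swap nums[2],nums[2] (no change) → 4 -2 0 11 13 18 2 6 9
j=3: nums[3]=11 > 9 → no swap
j=4: nums[4]=13 > 9 → no swap
j=5: nums[5]=18 > 9 → no swap
j=6: nums[6]=2 ≤ 9 → i=3, swap nums[3],nums[6] → 4 -2 0 2 13 18 11 6 9
j=7: nums[7]=6 ≤ 9 → i=4, swap nums[4],nums[7] → 4 -2 0 2 6 18 11 13 9
final swap nums[5],nums[8] → 4 -2 0 2 6 9 11 13 18; return 5

4 -2 0 2 6 9 11 13 18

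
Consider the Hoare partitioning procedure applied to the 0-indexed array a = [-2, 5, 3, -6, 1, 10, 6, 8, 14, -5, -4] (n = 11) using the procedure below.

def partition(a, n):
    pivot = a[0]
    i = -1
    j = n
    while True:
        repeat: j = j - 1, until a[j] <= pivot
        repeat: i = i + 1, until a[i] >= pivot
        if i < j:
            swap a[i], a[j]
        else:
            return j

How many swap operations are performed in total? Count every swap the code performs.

3

pivot = a[0] = -2; i = -1, j = 11
j→10 (a[10]=-4≤-2), i→0 (a[0]=-2≥-2); i<j, swap → [-4, 5, 3, -6, 1, 10, 6, 8, 14, -5, -2]
j→9 (a[9]=-5≤-2), i→1 (a[1]=5≥-2); i<j, swap → [-4, -5, 3, -6, 1, 10, 6, 8, 14, 5, -2]
j→3 (a[3]=-6≤-2), i→2 (a[2]=3≥-2); i<j, swap → [-4, -5, -6, 3, 1, 10, 6, 8, 14, 5, -2]
j→2, i→3; i≥j, return j=2. a = [-4, -5, -6, 3, 1, 10, 6, 8, 14, 5, -2]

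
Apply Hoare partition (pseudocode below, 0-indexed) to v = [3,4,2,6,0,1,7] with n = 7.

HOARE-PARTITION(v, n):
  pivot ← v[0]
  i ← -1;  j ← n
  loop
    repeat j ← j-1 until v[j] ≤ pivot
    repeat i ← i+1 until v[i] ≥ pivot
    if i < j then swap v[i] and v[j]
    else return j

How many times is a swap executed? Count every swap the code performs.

pivot=3
j stops at 5 (1), i stops at 0 (3); swap ⇒ [1,4,2,6,0,3,7]
j stops at 4 (0), i stops at 1 (4); swap ⇒ [1,0,2,6,4,3,7]
j stops at 2, i stops at 3; i≥j ⇒ return 2. v=[1,0,2,6,4,3,7]

2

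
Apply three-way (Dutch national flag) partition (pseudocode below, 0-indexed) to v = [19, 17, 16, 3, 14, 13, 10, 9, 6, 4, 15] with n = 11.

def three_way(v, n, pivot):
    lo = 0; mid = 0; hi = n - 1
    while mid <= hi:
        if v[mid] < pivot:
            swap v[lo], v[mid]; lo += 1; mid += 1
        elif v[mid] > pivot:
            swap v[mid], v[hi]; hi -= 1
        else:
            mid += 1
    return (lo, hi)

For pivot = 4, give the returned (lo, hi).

pivot = 4; lo=0, mid=0, hi=10
v[mid]=19>4: swap v[0],v[10]; hi=9 → [15, 17, 16, 3, 14, 13, 10, 9, 6, 4, 19]
v[mid]=15>4: swap v[0],v[9]; hi=8 → [4, 17, 16, 3, 14, 13, 10, 9, 6, 15, 19]
v[mid]=4=4: mid=1
v[mid]=17>4: swap v[1],v[8]; hi=7 → [4, 6, 16, 3, 14, 13, 10, 9, 17, 15, 19]
v[mid]=6>4: swap v[1],v[7]; hi=6 → [4, 9, 16, 3, 14, 13, 10, 6, 17, 15, 19]
v[mid]=9>4: swap v[1],v[6]; hi=5 → [4, 10, 16, 3, 14, 13, 9, 6, 17, 15, 19]
v[mid]=10>4: swap v[1],v[5]; hi=4 → [4, 13, 16, 3, 14, 10, 9, 6, 17, 15, 19]
v[mid]=13>4: swap v[1],v[4]; hi=3 → [4, 14, 16, 3, 13, 10, 9, 6, 17, 15, 19]
v[mid]=14>4: swap v[1],v[3]; hi=2 → [4, 3, 16, 14, 13, 10, 9, 6, 17, 15, 19]
v[mid]=3<4: swap v[0],v[1]; lo=1,mid=2 → [3, 4, 16, 14, 13, 10, 9, 6, 17, 15, 19]
v[mid]=16>4: swap v[2],v[2]; hi=1 → [3, 4, 16, 14, 13, 10, 9, 6, 17, 15, 19]
end: lo=1, hi=1; v = [3, 4, 16, 14, 13, 10, 9, 6, 17, 15, 19]

(1, 1)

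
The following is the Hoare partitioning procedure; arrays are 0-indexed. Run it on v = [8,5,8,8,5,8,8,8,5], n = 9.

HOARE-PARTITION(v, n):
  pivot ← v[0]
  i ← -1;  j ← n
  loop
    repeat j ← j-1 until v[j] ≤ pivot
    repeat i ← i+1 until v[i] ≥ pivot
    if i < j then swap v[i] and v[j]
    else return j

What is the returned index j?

5

pivot = v[0] = 8; i = -1, j = 9
j→8 (v[8]=5≤8), i→0 (v[0]=8≥8); i<j, swap → [5,5,8,8,5,8,8,8,8]
j→7 (v[7]=8≤8), i→2 (v[2]=8≥8); i<j, swap → [5,5,8,8,5,8,8,8,8]
j→6 (v[6]=8≤8), i→3 (v[3]=8≥8); i<j, swap → [5,5,8,8,5,8,8,8,8]
j→5, i→5; i≥j, return j=5. v = [5,5,8,8,5,8,8,8,8]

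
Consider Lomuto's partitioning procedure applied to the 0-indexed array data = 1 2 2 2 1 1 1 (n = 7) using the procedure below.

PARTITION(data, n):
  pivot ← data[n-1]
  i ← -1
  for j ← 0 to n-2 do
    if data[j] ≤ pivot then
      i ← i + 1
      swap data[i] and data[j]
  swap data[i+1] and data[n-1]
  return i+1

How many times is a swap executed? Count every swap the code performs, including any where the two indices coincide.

pivot=1, i=-1
j=0: 1≤1, i=0, swap(0,0) ⇒ 1 2 2 2 1 1 1
j=1: 2>1, skip
j=2: 2>1, skip
j=3: 2>1, skip
j=4: 1≤1, i=1, swap(1,4) ⇒ 1 1 2 2 2 1 1
j=5: 1≤1, i=2, swap(2,5) ⇒ 1 1 1 2 2 2 1
swap(3,6) ⇒ 1 1 1 1 2 2 2; return 3

4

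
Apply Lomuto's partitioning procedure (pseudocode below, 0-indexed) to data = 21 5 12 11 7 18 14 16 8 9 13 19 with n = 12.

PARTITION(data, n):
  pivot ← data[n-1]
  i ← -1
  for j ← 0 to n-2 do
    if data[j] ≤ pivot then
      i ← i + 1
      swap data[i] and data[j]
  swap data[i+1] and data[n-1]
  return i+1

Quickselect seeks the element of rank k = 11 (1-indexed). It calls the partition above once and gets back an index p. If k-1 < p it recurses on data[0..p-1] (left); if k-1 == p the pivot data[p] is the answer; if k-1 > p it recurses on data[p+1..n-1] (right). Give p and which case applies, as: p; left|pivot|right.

10; pivot

pivot=19, i=-1
j=0: 21>19, skip
j=1: 5≤19, i=0, swap(0,1) ⇒ 5 21 12 11 7 18 14 16 8 9 13 19
j=2: 12≤19, i=1, swap(1,2) ⇒ 5 12 21 11 7 18 14 16 8 9 13 19
j=3: 11≤19, i=2, swap(2,3) ⇒ 5 12 11 21 7 18 14 16 8 9 13 19
j=4: 7≤19, i=3, swap(3,4) ⇒ 5 12 11 7 21 18 14 16 8 9 13 19
j=5: 18≤19, i=4, swap(4,5) ⇒ 5 12 11 7 18 21 14 16 8 9 13 19
j=6: 14≤19, i=5, swap(5,6) ⇒ 5 12 11 7 18 14 21 16 8 9 13 19
j=7: 16≤19, i=6, swap(6,7) ⇒ 5 12 11 7 18 14 16 21 8 9 13 19
j=8: 8≤19, i=7, swap(7,8) ⇒ 5 12 11 7 18 14 16 8 21 9 13 19
j=9: 9≤19, i=8, swap(8,9) ⇒ 5 12 11 7 18 14 16 8 9 21 13 19
j=10: 13≤19, i=9, swap(9,10) ⇒ 5 12 11 7 18 14 16 8 9 13 21 19
swap(10,11) ⇒ 5 12 11 7 18 14 16 8 9 13 19 21; return 10
p = 10; k-1 = 10 == 10 ⇒ pivot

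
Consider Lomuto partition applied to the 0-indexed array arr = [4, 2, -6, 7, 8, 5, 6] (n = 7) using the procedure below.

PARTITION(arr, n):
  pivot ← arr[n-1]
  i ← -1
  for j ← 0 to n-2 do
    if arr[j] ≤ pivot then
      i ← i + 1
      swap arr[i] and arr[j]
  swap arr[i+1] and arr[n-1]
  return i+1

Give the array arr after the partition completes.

[4, 2, -6, 5, 6, 7, 8]

pivot=6, i=-1
j=0: 4≤6, i=0, swap(0,0) ⇒ [4, 2, -6, 7, 8, 5, 6]
j=1: 2≤6, i=1, swap(1,1) ⇒ [4, 2, -6, 7, 8, 5, 6]
j=2: -6≤6, i=2, swap(2,2) ⇒ [4, 2, -6, 7, 8, 5, 6]
j=3: 7>6, skip
j=4: 8>6, skip
j=5: 5≤6, i=3, swap(3,5) ⇒ [4, 2, -6, 5, 8, 7, 6]
swap(4,6) ⇒ [4, 2, -6, 5, 6, 7, 8]; return 4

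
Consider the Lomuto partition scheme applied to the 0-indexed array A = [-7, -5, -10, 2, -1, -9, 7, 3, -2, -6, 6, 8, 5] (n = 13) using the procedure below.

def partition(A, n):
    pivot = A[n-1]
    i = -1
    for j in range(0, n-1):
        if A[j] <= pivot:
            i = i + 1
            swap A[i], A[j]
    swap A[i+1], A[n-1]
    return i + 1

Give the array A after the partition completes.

[-7, -5, -10, 2, -1, -9, 3, -2, -6, 5, 6, 8, 7]

pivot = A[12] = 5; i = -1
j=0: A[0]=-7 ≤ 5 → i=0, swap A[0],A[0] (no change) → [-7, -5, -10, 2, -1, -9, 7, 3, -2, -6, 6, 8, 5]
j=1: A[1]=-5 ≤ 5 → i=1, swap A[1],A[1] (no change) → [-7, -5, -10, 2, -1, -9, 7, 3, -2, -6, 6, 8, 5]
j=2: A[2]=-10 ≤ 5 → i=2, swap A[2],A[2] (no change) → [-7, -5, -10, 2, -1, -9, 7, 3, -2, -6, 6, 8, 5]
j=3: A[3]=2 ≤ 5 → i=3, swap A[3],A[3] (no change) → [-7, -5, -10, 2, -1, -9, 7, 3, -2, -6, 6, 8, 5]
j=4: A[4]=-1 ≤ 5 → i=4, swap A[4],A[4] (no change) → [-7, -5, -10, 2, -1, -9, 7, 3, -2, -6, 6, 8, 5]
j=5: A[5]=-9 ≤ 5 → i=5, swap A[5],A[5] (no change) → [-7, -5, -10, 2, -1, -9, 7, 3, -2, -6, 6, 8, 5]
j=6: A[6]=7 > 5 → no swap
j=7: A[7]=3 ≤ 5 → i=6, swap A[6],A[7] → [-7, -5, -10, 2, -1, -9, 3, 7, -2, -6, 6, 8, 5]
j=8: A[8]=-2 ≤ 5 → i=7, swap A[7],A[8] → [-7, -5, -10, 2, -1, -9, 3, -2, 7, -6, 6, 8, 5]
j=9: A[9]=-6 ≤ 5 → i=8, swap A[8],A[9] → [-7, -5, -10, 2, -1, -9, 3, -2, -6, 7, 6, 8, 5]
j=10: A[10]=6 > 5 → no swap
j=11: A[11]=8 > 5 → no swap
final swap A[9],A[12] → [-7, -5, -10, 2, -1, -9, 3, -2, -6, 5, 6, 8, 7]; return 9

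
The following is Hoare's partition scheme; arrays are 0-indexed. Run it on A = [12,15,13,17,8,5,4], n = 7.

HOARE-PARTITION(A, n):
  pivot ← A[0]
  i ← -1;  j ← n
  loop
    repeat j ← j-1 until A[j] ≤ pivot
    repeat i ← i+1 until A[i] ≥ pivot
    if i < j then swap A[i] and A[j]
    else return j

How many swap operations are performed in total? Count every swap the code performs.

3

pivot=12
j stops at 6 (4), i stops at 0 (12); swap ⇒ [4,15,13,17,8,5,12]
j stops at 5 (5), i stops at 1 (15); swap ⇒ [4,5,13,17,8,15,12]
j stops at 4 (8), i stops at 2 (13); swap ⇒ [4,5,8,17,13,15,12]
j stops at 2, i stops at 3; i≥j ⇒ return 2. A=[4,5,8,17,13,15,12]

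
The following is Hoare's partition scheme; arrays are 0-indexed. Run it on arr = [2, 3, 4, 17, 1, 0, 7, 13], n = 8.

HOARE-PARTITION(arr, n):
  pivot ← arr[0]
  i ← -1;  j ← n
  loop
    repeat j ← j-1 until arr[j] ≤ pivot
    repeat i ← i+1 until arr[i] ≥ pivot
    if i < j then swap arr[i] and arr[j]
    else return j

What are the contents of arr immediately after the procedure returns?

pivot=2
j stops at 5 (0), i stops at 0 (2); swap ⇒ [0, 3, 4, 17, 1, 2, 7, 13]
j stops at 4 (1), i stops at 1 (3); swap ⇒ [0, 1, 4, 17, 3, 2, 7, 13]
j stops at 1, i stops at 2; i≥j ⇒ return 1. arr=[0, 1, 4, 17, 3, 2, 7, 13]

[0, 1, 4, 17, 3, 2, 7, 13]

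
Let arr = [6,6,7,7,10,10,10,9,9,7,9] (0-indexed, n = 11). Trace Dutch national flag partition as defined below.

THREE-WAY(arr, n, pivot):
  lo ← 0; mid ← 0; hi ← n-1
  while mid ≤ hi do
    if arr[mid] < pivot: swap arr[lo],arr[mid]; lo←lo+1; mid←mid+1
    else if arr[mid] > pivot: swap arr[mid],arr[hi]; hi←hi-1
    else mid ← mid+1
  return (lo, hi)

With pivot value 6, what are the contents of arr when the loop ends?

[6,6,7,10,10,10,9,9,7,9,7]

pivot = 6; lo=0, mid=0, hi=10
arr[mid]=6=6: mid=1
arr[mid]=6=6: mid=2
arr[mid]=7>6: swap arr[2],arr[10]; hi=9 → [6,6,9,7,10,10,10,9,9,7,7]
arr[mid]=9>6: swap arr[2],arr[9]; hi=8 → [6,6,7,7,10,10,10,9,9,9,7]
arr[mid]=7>6: swap arr[2],arr[8]; hi=7 → [6,6,9,7,10,10,10,9,7,9,7]
arr[mid]=9>6: swap arr[2],arr[7]; hi=6 → [6,6,9,7,10,10,10,9,7,9,7]
arr[mid]=9>6: swap arr[2],arr[6]; hi=5 → [6,6,10,7,10,10,9,9,7,9,7]
arr[mid]=10>6: swap arr[2],arr[5]; hi=4 → [6,6,10,7,10,10,9,9,7,9,7]
arr[mid]=10>6: swap arr[2],arr[4]; hi=3 → [6,6,10,7,10,10,9,9,7,9,7]
arr[mid]=10>6: swap arr[2],arr[3]; hi=2 → [6,6,7,10,10,10,9,9,7,9,7]
arr[mid]=7>6: swap arr[2],arr[2]; hi=1 → [6,6,7,10,10,10,9,9,7,9,7]
end: lo=0, hi=1; arr = [6,6,7,10,10,10,9,9,7,9,7]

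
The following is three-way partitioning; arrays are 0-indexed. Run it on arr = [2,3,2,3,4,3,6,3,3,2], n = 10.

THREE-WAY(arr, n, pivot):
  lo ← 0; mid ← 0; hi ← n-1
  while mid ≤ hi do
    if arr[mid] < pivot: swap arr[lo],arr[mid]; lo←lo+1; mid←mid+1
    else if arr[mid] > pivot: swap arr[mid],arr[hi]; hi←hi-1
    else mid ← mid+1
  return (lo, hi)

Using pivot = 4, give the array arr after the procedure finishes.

pivot = 4; lo=0, mid=0, hi=9
arr[mid]=2<4: swap arr[0],arr[0]; lo=1,mid=1 → [2,3,2,3,4,3,6,3,3,2]
arr[mid]=3<4: swap arr[1],arr[1]; lo=2,mid=2 → [2,3,2,3,4,3,6,3,3,2]
arr[mid]=2<4: swap arr[2],arr[2]; lo=3,mid=3 → [2,3,2,3,4,3,6,3,3,2]
arr[mid]=3<4: swap arr[3],arr[3]; lo=4,mid=4 → [2,3,2,3,4,3,6,3,3,2]
arr[mid]=4=4: mid=5
arr[mid]=3<4: swap arr[4],arr[5]; lo=5,mid=6 → [2,3,2,3,3,4,6,3,3,2]
arr[mid]=6>4: swap arr[6],arr[9]; hi=8 → [2,3,2,3,3,4,2,3,3,6]
arr[mid]=2<4: swap arr[5],arr[6]; lo=6,mid=7 → [2,3,2,3,3,2,4,3,3,6]
arr[mid]=3<4: swap arr[6],arr[7]; lo=7,mid=8 → [2,3,2,3,3,2,3,4,3,6]
arr[mid]=3<4: swap arr[7],arr[8]; lo=8,mid=9 → [2,3,2,3,3,2,3,3,4,6]
end: lo=8, hi=8; arr = [2,3,2,3,3,2,3,3,4,6]

[2,3,2,3,3,2,3,3,4,6]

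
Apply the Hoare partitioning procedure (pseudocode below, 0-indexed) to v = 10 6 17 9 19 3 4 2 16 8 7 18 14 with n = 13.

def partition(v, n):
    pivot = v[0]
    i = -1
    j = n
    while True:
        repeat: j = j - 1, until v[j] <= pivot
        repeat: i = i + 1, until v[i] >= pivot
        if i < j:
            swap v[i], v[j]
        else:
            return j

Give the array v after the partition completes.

7 6 8 9 2 3 4 19 16 17 10 18 14

pivot = v[0] = 10; i = -1, j = 13
j→10 (v[10]=7≤10), i→0 (v[0]=10≥10); i<j, swap → 7 6 17 9 19 3 4 2 16 8 10 18 14
j→9 (v[9]=8≤10), i→2 (v[2]=17≥10); i<j, swap → 7 6 8 9 19 3 4 2 16 17 10 18 14
j→7 (v[7]=2≤10), i→4 (v[4]=19≥10); i<j, swap → 7 6 8 9 2 3 4 19 16 17 10 18 14
j→6, i→7; i≥j, return j=6. v = 7 6 8 9 2 3 4 19 16 17 10 18 14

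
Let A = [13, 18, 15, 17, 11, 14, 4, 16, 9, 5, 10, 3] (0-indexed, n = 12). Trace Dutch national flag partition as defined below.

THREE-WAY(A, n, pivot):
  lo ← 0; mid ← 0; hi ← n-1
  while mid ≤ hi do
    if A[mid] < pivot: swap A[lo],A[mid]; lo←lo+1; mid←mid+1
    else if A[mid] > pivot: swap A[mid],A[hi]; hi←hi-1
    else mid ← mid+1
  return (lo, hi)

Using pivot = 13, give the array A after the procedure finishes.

pivot = 13; lo=0, mid=0, hi=11
A[mid]=13=13: mid=1
A[mid]=18>13: swap A[1],A[11]; hi=10 → [13, 3, 15, 17, 11, 14, 4, 16, 9, 5, 10, 18]
A[mid]=3<13: swap A[0],A[1]; lo=1,mid=2 → [3, 13, 15, 17, 11, 14, 4, 16, 9, 5, 10, 18]
A[mid]=15>13: swap A[2],A[10]; hi=9 → [3, 13, 10, 17, 11, 14, 4, 16, 9, 5, 15, 18]
A[mid]=10<13: swap A[1],A[2]; lo=2,mid=3 → [3, 10, 13, 17, 11, 14, 4, 16, 9, 5, 15, 18]
A[mid]=17>13: swap A[3],A[9]; hi=8 → [3, 10, 13, 5, 11, 14, 4, 16, 9, 17, 15, 18]
A[mid]=5<13: swap A[2],A[3]; lo=3,mid=4 → [3, 10, 5, 13, 11, 14, 4, 16, 9, 17, 15, 18]
A[mid]=11<13: swap A[3],A[4]; lo=4,mid=5 → [3, 10, 5, 11, 13, 14, 4, 16, 9, 17, 15, 18]
A[mid]=14>13: swap A[5],A[8]; hi=7 → [3, 10, 5, 11, 13, 9, 4, 16, 14, 17, 15, 18]
A[mid]=9<13: swap A[4],A[5]; lo=5,mid=6 → [3, 10, 5, 11, 9, 13, 4, 16, 14, 17, 15, 18]
A[mid]=4<13: swap A[5],A[6]; lo=6,mid=7 → [3, 10, 5, 11, 9, 4, 13, 16, 14, 17, 15, 18]
A[mid]=16>13: swap A[7],A[7]; hi=6 → [3, 10, 5, 11, 9, 4, 13, 16, 14, 17, 15, 18]
end: lo=6, hi=6; A = [3, 10, 5, 11, 9, 4, 13, 16, 14, 17, 15, 18]

[3, 10, 5, 11, 9, 4, 13, 16, 14, 17, 15, 18]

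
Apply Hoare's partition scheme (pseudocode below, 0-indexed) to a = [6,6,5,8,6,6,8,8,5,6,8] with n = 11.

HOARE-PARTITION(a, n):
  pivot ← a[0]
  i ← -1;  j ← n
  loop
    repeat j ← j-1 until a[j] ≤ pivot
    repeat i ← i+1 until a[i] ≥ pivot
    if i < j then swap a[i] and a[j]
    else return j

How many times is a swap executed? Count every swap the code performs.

pivot=6
j stops at 9 (6), i stops at 0 (6); swap ⇒ [6,6,5,8,6,6,8,8,5,6,8]
j stops at 8 (5), i stops at 1 (6); swap ⇒ [6,5,5,8,6,6,8,8,6,6,8]
j stops at 5 (6), i stops at 3 (8); swap ⇒ [6,5,5,6,6,8,8,8,6,6,8]
j stops at 4, i stops at 4; i≥j ⇒ return 4. a=[6,5,5,6,6,8,8,8,6,6,8]

3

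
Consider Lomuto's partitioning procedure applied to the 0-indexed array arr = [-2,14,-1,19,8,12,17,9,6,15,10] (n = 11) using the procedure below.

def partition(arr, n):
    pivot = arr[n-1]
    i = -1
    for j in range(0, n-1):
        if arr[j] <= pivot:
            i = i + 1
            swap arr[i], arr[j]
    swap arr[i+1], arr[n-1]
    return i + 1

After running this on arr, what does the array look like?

pivot=10, i=-1
j=0: -2≤10, i=0, swap(0,0) ⇒ [-2,14,-1,19,8,12,17,9,6,15,10]
j=1: 14>10, skip
j=2: -1≤10, i=1, swap(1,2) ⇒ [-2,-1,14,19,8,12,17,9,6,15,10]
j=3: 19>10, skip
j=4: 8≤10, i=2, swap(2,4) ⇒ [-2,-1,8,19,14,12,17,9,6,15,10]
j=5: 12>10, skip
j=6: 17>10, skip
j=7: 9≤10, i=3, swap(3,7) ⇒ [-2,-1,8,9,14,12,17,19,6,15,10]
j=8: 6≤10, i=4, swap(4,8) ⇒ [-2,-1,8,9,6,12,17,19,14,15,10]
j=9: 15>10, skip
swap(5,10) ⇒ [-2,-1,8,9,6,10,17,19,14,15,12]; return 5

[-2,-1,8,9,6,10,17,19,14,15,12]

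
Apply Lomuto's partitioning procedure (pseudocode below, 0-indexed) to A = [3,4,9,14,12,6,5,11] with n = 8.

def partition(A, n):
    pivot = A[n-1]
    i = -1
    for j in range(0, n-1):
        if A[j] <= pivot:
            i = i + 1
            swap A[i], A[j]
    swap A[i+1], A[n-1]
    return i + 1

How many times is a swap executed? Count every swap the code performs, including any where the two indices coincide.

6

pivot=11, i=-1
j=0: 3≤11, i=0, swap(0,0) ⇒ [3,4,9,14,12,6,5,11]
j=1: 4≤11, i=1, swap(1,1) ⇒ [3,4,9,14,12,6,5,11]
j=2: 9≤11, i=2, swap(2,2) ⇒ [3,4,9,14,12,6,5,11]
j=3: 14>11, skip
j=4: 12>11, skip
j=5: 6≤11, i=3, swap(3,5) ⇒ [3,4,9,6,12,14,5,11]
j=6: 5≤11, i=4, swap(4,6) ⇒ [3,4,9,6,5,14,12,11]
swap(5,7) ⇒ [3,4,9,6,5,11,12,14]; return 5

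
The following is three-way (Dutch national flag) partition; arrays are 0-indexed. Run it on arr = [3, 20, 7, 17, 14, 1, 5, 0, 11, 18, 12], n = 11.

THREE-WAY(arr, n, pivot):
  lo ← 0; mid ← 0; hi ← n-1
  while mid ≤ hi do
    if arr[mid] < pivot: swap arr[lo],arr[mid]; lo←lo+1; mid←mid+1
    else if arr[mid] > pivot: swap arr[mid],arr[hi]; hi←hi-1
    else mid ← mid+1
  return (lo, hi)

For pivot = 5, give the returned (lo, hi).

(3, 3)

pivot = 5; lo=0, mid=0, hi=10
arr[mid]=3<5: swap arr[0],arr[0]; lo=1,mid=1 → [3, 20, 7, 17, 14, 1, 5, 0, 11, 18, 12]
arr[mid]=20>5: swap arr[1],arr[10]; hi=9 → [3, 12, 7, 17, 14, 1, 5, 0, 11, 18, 20]
arr[mid]=12>5: swap arr[1],arr[9]; hi=8 → [3, 18, 7, 17, 14, 1, 5, 0, 11, 12, 20]
arr[mid]=18>5: swap arr[1],arr[8]; hi=7 → [3, 11, 7, 17, 14, 1, 5, 0, 18, 12, 20]
arr[mid]=11>5: swap arr[1],arr[7]; hi=6 → [3, 0, 7, 17, 14, 1, 5, 11, 18, 12, 20]
arr[mid]=0<5: swap arr[1],arr[1]; lo=2,mid=2 → [3, 0, 7, 17, 14, 1, 5, 11, 18, 12, 20]
arr[mid]=7>5: swap arr[2],arr[6]; hi=5 → [3, 0, 5, 17, 14, 1, 7, 11, 18, 12, 20]
arr[mid]=5=5: mid=3
arr[mid]=17>5: swap arr[3],arr[5]; hi=4 → [3, 0, 5, 1, 14, 17, 7, 11, 18, 12, 20]
arr[mid]=1<5: swap arr[2],arr[3]; lo=3,mid=4 → [3, 0, 1, 5, 14, 17, 7, 11, 18, 12, 20]
arr[mid]=14>5: swap arr[4],arr[4]; hi=3 → [3, 0, 1, 5, 14, 17, 7, 11, 18, 12, 20]
end: lo=3, hi=3; arr = [3, 0, 1, 5, 14, 17, 7, 11, 18, 12, 20]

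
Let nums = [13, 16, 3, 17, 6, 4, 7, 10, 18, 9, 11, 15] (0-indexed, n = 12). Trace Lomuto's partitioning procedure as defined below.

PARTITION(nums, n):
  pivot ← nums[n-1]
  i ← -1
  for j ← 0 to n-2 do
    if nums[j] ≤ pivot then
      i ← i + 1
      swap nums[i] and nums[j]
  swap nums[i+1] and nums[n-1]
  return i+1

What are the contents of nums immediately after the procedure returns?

pivot = nums[11] = 15; i = -1
j=0: nums[0]=13 ≤ 15 → i=0, swap nums[0],nums[0] (no change) → [13, 16, 3, 17, 6, 4, 7, 10, 18, 9, 11, 15]
j=1: nums[1]=16 > 15 → no swap
j=2: nums[2]=3 ≤ 15 → i=1, swap nums[1],nums[2] → [13, 3, 16, 17, 6, 4, 7, 10, 18, 9, 11, 15]
j=3: nums[3]=17 > 15 → no swap
j=4: nums[4]=6 ≤ 15 → i=2, swap nums[2],nums[4] → [13, 3, 6, 17, 16, 4, 7, 10, 18, 9, 11, 15]
j=5: nums[5]=4 ≤ 15 → i=3, swap nums[3],nums[5] → [13, 3, 6, 4, 16, 17, 7, 10, 18, 9, 11, 15]
j=6: nums[6]=7 ≤ 15 → i=4, swap nums[4],nums[6] → [13, 3, 6, 4, 7, 17, 16, 10, 18, 9, 11, 15]
j=7: nums[7]=10 ≤ 15 → i=5, swap nums[5],nums[7] → [13, 3, 6, 4, 7, 10, 16, 17, 18, 9, 11, 15]
j=8: nums[8]=18 > 15 → no swap
j=9: nums[9]=9 ≤ 15 → i=6, swap nums[6],nums[9] → [13, 3, 6, 4, 7, 10, 9, 17, 18, 16, 11, 15]
j=10: nums[10]=11 ≤ 15 → i=7, swap nums[7],nums[10] → [13, 3, 6, 4, 7, 10, 9, 11, 18, 16, 17, 15]
final swap nums[8],nums[11] → [13, 3, 6, 4, 7, 10, 9, 11, 15, 16, 17, 18]; return 8

[13, 3, 6, 4, 7, 10, 9, 11, 15, 16, 17, 18]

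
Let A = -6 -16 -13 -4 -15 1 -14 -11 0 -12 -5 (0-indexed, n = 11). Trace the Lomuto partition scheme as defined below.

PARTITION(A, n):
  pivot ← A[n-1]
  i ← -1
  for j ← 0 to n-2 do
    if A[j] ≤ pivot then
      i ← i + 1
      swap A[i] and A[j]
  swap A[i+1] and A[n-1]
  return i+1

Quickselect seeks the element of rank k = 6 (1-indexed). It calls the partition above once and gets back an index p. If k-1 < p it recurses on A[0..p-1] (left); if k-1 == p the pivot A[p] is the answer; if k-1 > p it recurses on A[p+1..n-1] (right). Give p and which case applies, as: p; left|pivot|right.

7; left

pivot=-5, i=-1
j=0: -6≤-5, i=0, swap(0,0) ⇒ -6 -16 -13 -4 -15 1 -14 -11 0 -12 -5
j=1: -16≤-5, i=1, swap(1,1) ⇒ -6 -16 -13 -4 -15 1 -14 -11 0 -12 -5
j=2: -13≤-5, i=2, swap(2,2) ⇒ -6 -16 -13 -4 -15 1 -14 -11 0 -12 -5
j=3: -4>-5, skip
j=4: -15≤-5, i=3, swap(3,4) ⇒ -6 -16 -13 -15 -4 1 -14 -11 0 -12 -5
j=5: 1>-5, skip
j=6: -14≤-5, i=4, swap(4,6) ⇒ -6 -16 -13 -15 -14 1 -4 -11 0 -12 -5
j=7: -11≤-5, i=5, swap(5,7) ⇒ -6 -16 -13 -15 -14 -11 -4 1 0 -12 -5
j=8: 0>-5, skip
j=9: -12≤-5, i=6, swap(6,9) ⇒ -6 -16 -13 -15 -14 -11 -12 1 0 -4 -5
swap(7,10) ⇒ -6 -16 -13 -15 -14 -11 -12 -5 0 -4 1; return 7
p = 7; k-1 = 5 < 7 ⇒ left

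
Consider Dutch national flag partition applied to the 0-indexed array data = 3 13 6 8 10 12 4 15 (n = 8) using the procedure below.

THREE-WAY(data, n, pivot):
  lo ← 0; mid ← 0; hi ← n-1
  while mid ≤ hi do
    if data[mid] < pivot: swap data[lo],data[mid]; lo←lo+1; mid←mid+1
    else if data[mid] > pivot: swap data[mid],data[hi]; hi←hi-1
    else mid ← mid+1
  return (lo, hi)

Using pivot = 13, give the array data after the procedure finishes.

pivot = 13; lo=0, mid=0, hi=7
data[mid]=3<13: swap data[0],data[0]; lo=1,mid=1 → 3 13 6 8 10 12 4 15
data[mid]=13=13: mid=2
data[mid]=6<13: swap data[1],data[2]; lo=2,mid=3 → 3 6 13 8 10 12 4 15
data[mid]=8<13: swap data[2],data[3]; lo=3,mid=4 → 3 6 8 13 10 12 4 15
data[mid]=10<13: swap data[3],data[4]; lo=4,mid=5 → 3 6 8 10 13 12 4 15
data[mid]=12<13: swap data[4],data[5]; lo=5,mid=6 → 3 6 8 10 12 13 4 15
data[mid]=4<13: swap data[5],data[6]; lo=6,mid=7 → 3 6 8 10 12 4 13 15
data[mid]=15>13: swap data[7],data[7]; hi=6 → 3 6 8 10 12 4 13 15
end: lo=6, hi=6; data = 3 6 8 10 12 4 13 15

3 6 8 10 12 4 13 15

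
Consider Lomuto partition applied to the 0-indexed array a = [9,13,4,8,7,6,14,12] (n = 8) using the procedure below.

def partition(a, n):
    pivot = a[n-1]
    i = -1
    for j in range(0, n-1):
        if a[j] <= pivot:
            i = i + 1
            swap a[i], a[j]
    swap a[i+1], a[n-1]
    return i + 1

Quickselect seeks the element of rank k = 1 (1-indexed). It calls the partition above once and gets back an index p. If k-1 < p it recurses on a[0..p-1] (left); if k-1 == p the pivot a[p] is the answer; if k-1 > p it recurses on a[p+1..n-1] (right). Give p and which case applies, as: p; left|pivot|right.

pivot = a[7] = 12; i = -1
j=0: a[0]=9 ≤ 12 → i=0, swap a[0],a[0] (no change) → [9,13,4,8,7,6,14,12]
j=1: a[1]=13 > 12 → no swap
j=2: a[2]=4 ≤ 12 → i=1, swap a[1],a[2] → [9,4,13,8,7,6,14,12]
j=3: a[3]=8 ≤ 12 → i=2, swap a[2],a[3] → [9,4,8,13,7,6,14,12]
j=4: a[4]=7 ≤ 12 → i=3, swap a[3],a[4] → [9,4,8,7,13,6,14,12]
j=5: a[5]=6 ≤ 12 → i=4, swap a[4],a[5] → [9,4,8,7,6,13,14,12]
j=6: a[6]=14 > 12 → no swap
final swap a[5],a[7] → [9,4,8,7,6,12,14,13]; return 5
p = 5; k-1 = 0 < 5 ⇒ left

5; left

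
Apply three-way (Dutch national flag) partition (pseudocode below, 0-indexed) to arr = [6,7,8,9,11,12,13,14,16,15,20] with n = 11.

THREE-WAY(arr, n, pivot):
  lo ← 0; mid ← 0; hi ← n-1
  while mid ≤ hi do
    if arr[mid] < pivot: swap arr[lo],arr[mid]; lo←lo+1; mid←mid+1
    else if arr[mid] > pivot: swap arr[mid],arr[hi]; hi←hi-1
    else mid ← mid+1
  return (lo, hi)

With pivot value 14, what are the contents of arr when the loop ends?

lo=0 mid=0 hi=10
6<14: swap(0,0), lo=1 mid=1 ⇒ [6,7,8,9,11,12,13,14,16,15,20]
7<14: swap(1,1), lo=2 mid=2 ⇒ [6,7,8,9,11,12,13,14,16,15,20]
8<14: swap(2,2), lo=3 mid=3 ⇒ [6,7,8,9,11,12,13,14,16,15,20]
9<14: swap(3,3), lo=4 mid=4 ⇒ [6,7,8,9,11,12,13,14,16,15,20]
11<14: swap(4,4), lo=5 mid=5 ⇒ [6,7,8,9,11,12,13,14,16,15,20]
12<14: swap(5,5), lo=6 mid=6 ⇒ [6,7,8,9,11,12,13,14,16,15,20]
13<14: swap(6,6), lo=7 mid=7 ⇒ [6,7,8,9,11,12,13,14,16,15,20]
14=14: mid=8
16>14: swap(8,10), hi=9 ⇒ [6,7,8,9,11,12,13,14,20,15,16]
20>14: swap(8,9), hi=8 ⇒ [6,7,8,9,11,12,13,14,15,20,16]
15>14: swap(8,8), hi=7 ⇒ [6,7,8,9,11,12,13,14,15,20,16]
done. lo=7 hi=7; arr=[6,7,8,9,11,12,13,14,15,20,16]

[6,7,8,9,11,12,13,14,15,20,16]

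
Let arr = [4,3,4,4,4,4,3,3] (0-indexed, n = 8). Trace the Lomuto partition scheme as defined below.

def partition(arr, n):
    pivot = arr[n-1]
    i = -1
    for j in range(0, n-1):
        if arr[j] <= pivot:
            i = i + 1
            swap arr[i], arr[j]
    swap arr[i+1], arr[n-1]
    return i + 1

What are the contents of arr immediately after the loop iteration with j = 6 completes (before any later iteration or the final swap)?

[3,3,4,4,4,4,4,3]

pivot=3, i=-1
j=0: 4>3, skip
j=1: 3≤3, i=0, swap(0,1) ⇒ [3,4,4,4,4,4,3,3]
j=2: 4>3, skip
j=3: 4>3, skip
j=4: 4>3, skip
j=5: 4>3, skip
j=6: 3≤3, i=1, swap(1,6) ⇒ [3,3,4,4,4,4,4,3]
(after j=6) arr = [3,3,4,4,4,4,4,3]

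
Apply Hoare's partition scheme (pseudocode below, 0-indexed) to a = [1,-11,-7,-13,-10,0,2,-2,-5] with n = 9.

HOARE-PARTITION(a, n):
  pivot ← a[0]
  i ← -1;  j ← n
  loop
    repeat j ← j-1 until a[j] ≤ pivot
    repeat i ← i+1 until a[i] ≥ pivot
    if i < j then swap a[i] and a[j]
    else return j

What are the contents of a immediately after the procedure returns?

pivot = a[0] = 1; i = -1, j = 9
j→8 (a[8]=-5≤1), i→0 (a[0]=1≥1); i<j, swap → [-5,-11,-7,-13,-10,0,2,-2,1]
j→7 (a[7]=-2≤1), i→6 (a[6]=2≥1); i<j, swap → [-5,-11,-7,-13,-10,0,-2,2,1]
j→6, i→7; i≥j, return j=6. a = [-5,-11,-7,-13,-10,0,-2,2,1]

[-5,-11,-7,-13,-10,0,-2,2,1]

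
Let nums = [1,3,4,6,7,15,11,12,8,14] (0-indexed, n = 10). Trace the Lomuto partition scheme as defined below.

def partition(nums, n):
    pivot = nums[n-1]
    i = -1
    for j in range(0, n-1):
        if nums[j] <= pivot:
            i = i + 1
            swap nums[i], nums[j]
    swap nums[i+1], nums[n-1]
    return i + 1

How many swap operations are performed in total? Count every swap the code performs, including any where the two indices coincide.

pivot=14, i=-1
j=0: 1≤14, i=0, swap(0,0) ⇒ [1,3,4,6,7,15,11,12,8,14]
j=1: 3≤14, i=1, swap(1,1) ⇒ [1,3,4,6,7,15,11,12,8,14]
j=2: 4≤14, i=2, swap(2,2) ⇒ [1,3,4,6,7,15,11,12,8,14]
j=3: 6≤14, i=3, swap(3,3) ⇒ [1,3,4,6,7,15,11,12,8,14]
j=4: 7≤14, i=4, swap(4,4) ⇒ [1,3,4,6,7,15,11,12,8,14]
j=5: 15>14, skip
j=6: 11≤14, i=5, swap(5,6) ⇒ [1,3,4,6,7,11,15,12,8,14]
j=7: 12≤14, i=6, swap(6,7) ⇒ [1,3,4,6,7,11,12,15,8,14]
j=8: 8≤14, i=7, swap(7,8) ⇒ [1,3,4,6,7,11,12,8,15,14]
swap(8,9) ⇒ [1,3,4,6,7,11,12,8,14,15]; return 8

9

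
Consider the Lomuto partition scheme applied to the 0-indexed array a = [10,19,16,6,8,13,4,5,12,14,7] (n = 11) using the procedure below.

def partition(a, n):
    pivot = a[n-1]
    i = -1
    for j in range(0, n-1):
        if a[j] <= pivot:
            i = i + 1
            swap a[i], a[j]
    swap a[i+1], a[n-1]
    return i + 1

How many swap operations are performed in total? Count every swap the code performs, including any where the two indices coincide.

4

pivot = a[10] = 7; i = -1
j=0: a[0]=10 > 7 → no swap
j=1: a[1]=19 > 7 → no swap
j=2: a[2]=16 > 7 → no swap
j=3: a[3]=6 ≤ 7 → i=0, swap a[0],a[3] → [6,19,16,10,8,13,4,5,12,14,7]
j=4: a[4]=8 > 7 → no swap
j=5: a[5]=13 > 7 → no swap
j=6: a[6]=4 ≤ 7 → i=1, swap a[1],a[6] → [6,4,16,10,8,13,19,5,12,14,7]
j=7: a[7]=5 ≤ 7 → i=2, swap a[2],a[7] → [6,4,5,10,8,13,19,16,12,14,7]
j=8: a[8]=12 > 7 → no swap
j=9: a[9]=14 > 7 → no swap
final swap a[3],a[10] → [6,4,5,7,8,13,19,16,12,14,10]; return 3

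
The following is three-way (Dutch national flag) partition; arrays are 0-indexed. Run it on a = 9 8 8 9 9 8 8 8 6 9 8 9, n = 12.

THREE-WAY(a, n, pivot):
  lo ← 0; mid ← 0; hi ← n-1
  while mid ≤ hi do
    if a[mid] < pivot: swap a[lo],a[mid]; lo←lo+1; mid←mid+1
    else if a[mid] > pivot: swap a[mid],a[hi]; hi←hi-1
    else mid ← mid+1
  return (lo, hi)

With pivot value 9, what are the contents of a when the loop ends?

8 8 8 8 8 6 8 9 9 9 9 9

pivot = 9; lo=0, mid=0, hi=11
a[mid]=9=9: mid=1
a[mid]=8<9: swap a[0],a[1]; lo=1,mid=2 → 8 9 8 9 9 8 8 8 6 9 8 9
a[mid]=8<9: swap a[1],a[2]; lo=2,mid=3 → 8 8 9 9 9 8 8 8 6 9 8 9
a[mid]=9=9: mid=4
a[mid]=9=9: mid=5
a[mid]=8<9: swap a[2],a[5]; lo=3,mid=6 → 8 8 8 9 9 9 8 8 6 9 8 9
a[mid]=8<9: swap a[3],a[6]; lo=4,mid=7 → 8 8 8 8 9 9 9 8 6 9 8 9
a[mid]=8<9: swap a[4],a[7]; lo=5,mid=8 → 8 8 8 8 8 9 9 9 6 9 8 9
a[mid]=6<9: swap a[5],a[8]; lo=6,mid=9 → 8 8 8 8 8 6 9 9 9 9 8 9
a[mid]=9=9: mid=10
a[mid]=8<9: swap a[6],a[10]; lo=7,mid=11 → 8 8 8 8 8 6 8 9 9 9 9 9
a[mid]=9=9: mid=12
end: lo=7, hi=11; a = 8 8 8 8 8 6 8 9 9 9 9 9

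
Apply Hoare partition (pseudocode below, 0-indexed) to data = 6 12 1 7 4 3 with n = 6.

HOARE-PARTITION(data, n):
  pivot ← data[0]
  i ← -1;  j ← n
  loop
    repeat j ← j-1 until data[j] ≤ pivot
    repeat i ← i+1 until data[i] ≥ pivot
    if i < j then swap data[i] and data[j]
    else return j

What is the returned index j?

2

pivot = data[0] = 6; i = -1, j = 6
j→5 (data[5]=3≤6), i→0 (data[0]=6≥6); i<j, swap → 3 12 1 7 4 6
j→4 (data[4]=4≤6), i→1 (data[1]=12≥6); i<j, swap → 3 4 1 7 12 6
j→2, i→3; i≥j, return j=2. data = 3 4 1 7 12 6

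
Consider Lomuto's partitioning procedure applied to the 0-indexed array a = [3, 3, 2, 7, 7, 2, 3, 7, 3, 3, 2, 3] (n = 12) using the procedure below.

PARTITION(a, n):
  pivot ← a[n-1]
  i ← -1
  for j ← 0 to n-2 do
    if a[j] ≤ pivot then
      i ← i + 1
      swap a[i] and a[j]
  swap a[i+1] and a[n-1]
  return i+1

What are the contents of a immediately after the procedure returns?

[3, 3, 2, 2, 3, 3, 3, 2, 3, 7, 7, 7]

pivot = a[11] = 3; i = -1
j=0: a[0]=3 ≤ 3 → i=0, swap a[0],a[0] (no change) → [3, 3, 2, 7, 7, 2, 3, 7, 3, 3, 2, 3]
j=1: a[1]=3 ≤ 3 → i=1, swap a[1],a[1] (no change) → [3, 3, 2, 7, 7, 2, 3, 7, 3, 3, 2, 3]
j=2: a[2]=2 ≤ 3 → i=2, swap a[2],a[2] (no change) → [3, 3, 2, 7, 7, 2, 3, 7, 3, 3, 2, 3]
j=3: a[3]=7 > 3 → no swap
j=4: a[4]=7 > 3 → no swap
j=5: a[5]=2 ≤ 3 → i=3, swap a[3],a[5] → [3, 3, 2, 2, 7, 7, 3, 7, 3, 3, 2, 3]
j=6: a[6]=3 ≤ 3 → i=4, swap a[4],a[6] → [3, 3, 2, 2, 3, 7, 7, 7, 3, 3, 2, 3]
j=7: a[7]=7 > 3 → no swap
j=8: a[8]=3 ≤ 3 → i=5, swap a[5],a[8] → [3, 3, 2, 2, 3, 3, 7, 7, 7, 3, 2, 3]
j=9: a[9]=3 ≤ 3 → i=6, swap a[6],a[9] → [3, 3, 2, 2, 3, 3, 3, 7, 7, 7, 2, 3]
j=10: a[10]=2 ≤ 3 → i=7, swap a[7],a[10] → [3, 3, 2, 2, 3, 3, 3, 2, 7, 7, 7, 3]
final swap a[8],a[11] → [3, 3, 2, 2, 3, 3, 3, 2, 3, 7, 7, 7]; return 8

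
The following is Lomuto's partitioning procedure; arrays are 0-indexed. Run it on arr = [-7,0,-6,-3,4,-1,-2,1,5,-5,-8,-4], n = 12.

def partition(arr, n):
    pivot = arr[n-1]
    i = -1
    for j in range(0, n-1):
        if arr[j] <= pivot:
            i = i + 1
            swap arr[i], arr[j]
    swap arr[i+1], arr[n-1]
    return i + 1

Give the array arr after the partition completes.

pivot = arr[11] = -4; i = -1
j=0: arr[0]=-7 ≤ -4 → i=0, swap arr[0],arr[0] (no change) → [-7,0,-6,-3,4,-1,-2,1,5,-5,-8,-4]
j=1: arr[1]=0 > -4 → no swap
j=2: arr[2]=-6 ≤ -4 → i=1, swap arr[1],arr[2] → [-7,-6,0,-3,4,-1,-2,1,5,-5,-8,-4]
j=3: arr[3]=-3 > -4 → no swap
j=4: arr[4]=4 > -4 → no swap
j=5: arr[5]=-1 > -4 → no swap
j=6: arr[6]=-2 > -4 → no swap
j=7: arr[7]=1 > -4 → no swap
j=8: arr[8]=5 > -4 → no swap
j=9: arr[9]=-5 ≤ -4 → i=2, swap arr[2],arr[9] → [-7,-6,-5,-3,4,-1,-2,1,5,0,-8,-4]
j=10: arr[10]=-8 ≤ -4 → i=3, swap arr[3],arr[10] → [-7,-6,-5,-8,4,-1,-2,1,5,0,-3,-4]
final swap arr[4],arr[11] → [-7,-6,-5,-8,-4,-1,-2,1,5,0,-3,4]; return 4

[-7,-6,-5,-8,-4,-1,-2,1,5,0,-3,4]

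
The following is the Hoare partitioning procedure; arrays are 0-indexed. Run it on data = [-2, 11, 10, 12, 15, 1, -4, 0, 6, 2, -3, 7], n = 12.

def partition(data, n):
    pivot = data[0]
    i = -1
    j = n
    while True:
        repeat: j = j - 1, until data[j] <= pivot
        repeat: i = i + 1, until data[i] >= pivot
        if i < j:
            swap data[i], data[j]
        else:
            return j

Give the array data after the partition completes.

[-3, -4, 10, 12, 15, 1, 11, 0, 6, 2, -2, 7]

pivot=-2
j stops at 10 (-3), i stops at 0 (-2); swap ⇒ [-3, 11, 10, 12, 15, 1, -4, 0, 6, 2, -2, 7]
j stops at 6 (-4), i stops at 1 (11); swap ⇒ [-3, -4, 10, 12, 15, 1, 11, 0, 6, 2, -2, 7]
j stops at 1, i stops at 2; i≥j ⇒ return 1. data=[-3, -4, 10, 12, 15, 1, 11, 0, 6, 2, -2, 7]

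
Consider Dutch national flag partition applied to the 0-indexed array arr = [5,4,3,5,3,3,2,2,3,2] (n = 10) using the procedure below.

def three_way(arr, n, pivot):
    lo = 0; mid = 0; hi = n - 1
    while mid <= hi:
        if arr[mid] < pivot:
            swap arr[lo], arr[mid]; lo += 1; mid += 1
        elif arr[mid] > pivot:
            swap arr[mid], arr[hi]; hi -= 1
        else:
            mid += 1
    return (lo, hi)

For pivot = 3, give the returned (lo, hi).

lo=0 mid=0 hi=9
5>3: swap(0,9), hi=8 ⇒ [2,4,3,5,3,3,2,2,3,5]
2<3: swap(0,0), lo=1 mid=1 ⇒ [2,4,3,5,3,3,2,2,3,5]
4>3: swap(1,8), hi=7 ⇒ [2,3,3,5,3,3,2,2,4,5]
3=3: mid=2
3=3: mid=3
5>3: swap(3,7), hi=6 ⇒ [2,3,3,2,3,3,2,5,4,5]
2<3: swap(1,3), lo=2 mid=4 ⇒ [2,2,3,3,3,3,2,5,4,5]
3=3: mid=5
3=3: mid=6
2<3: swap(2,6), lo=3 mid=7 ⇒ [2,2,2,3,3,3,3,5,4,5]
done. lo=3 hi=6; arr=[2,2,2,3,3,3,3,5,4,5]

(3, 6)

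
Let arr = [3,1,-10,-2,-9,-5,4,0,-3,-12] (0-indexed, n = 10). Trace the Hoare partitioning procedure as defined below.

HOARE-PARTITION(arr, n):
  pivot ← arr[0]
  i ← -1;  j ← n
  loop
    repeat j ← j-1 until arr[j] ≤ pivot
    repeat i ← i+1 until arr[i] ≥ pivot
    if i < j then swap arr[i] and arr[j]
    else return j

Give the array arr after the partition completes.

[-12,1,-10,-2,-9,-5,-3,0,4,3]

pivot = arr[0] = 3; i = -1, j = 10
j→9 (arr[9]=-12≤3), i→0 (arr[0]=3≥3); i<j, swap → [-12,1,-10,-2,-9,-5,4,0,-3,3]
j→8 (arr[8]=-3≤3), i→6 (arr[6]=4≥3); i<j, swap → [-12,1,-10,-2,-9,-5,-3,0,4,3]
j→7, i→8; i≥j, return j=7. arr = [-12,1,-10,-2,-9,-5,-3,0,4,3]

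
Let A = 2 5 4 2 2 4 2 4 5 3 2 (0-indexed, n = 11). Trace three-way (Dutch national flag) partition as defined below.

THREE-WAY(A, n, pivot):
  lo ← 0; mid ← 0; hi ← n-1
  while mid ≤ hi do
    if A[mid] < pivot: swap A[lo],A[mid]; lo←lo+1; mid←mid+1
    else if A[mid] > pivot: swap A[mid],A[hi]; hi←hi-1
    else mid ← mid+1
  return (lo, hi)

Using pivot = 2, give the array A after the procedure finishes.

2 2 2 2 2 4 4 5 3 4 5

pivot = 2; lo=0, mid=0, hi=10
A[mid]=2=2: mid=1
A[mid]=5>2: swap A[1],A[10]; hi=9 → 2 2 4 2 2 4 2 4 5 3 5
A[mid]=2=2: mid=2
A[mid]=4>2: swap A[2],A[9]; hi=8 → 2 2 3 2 2 4 2 4 5 4 5
A[mid]=3>2: swap A[2],A[8]; hi=7 → 2 2 5 2 2 4 2 4 3 4 5
A[mid]=5>2: swap A[2],A[7]; hi=6 → 2 2 4 2 2 4 2 5 3 4 5
A[mid]=4>2: swap A[2],A[6]; hi=5 → 2 2 2 2 2 4 4 5 3 4 5
A[mid]=2=2: mid=3
A[mid]=2=2: mid=4
A[mid]=2=2: mid=5
A[mid]=4>2: swap A[5],A[5]; hi=4 → 2 2 2 2 2 4 4 5 3 4 5
end: lo=0, hi=4; A = 2 2 2 2 2 4 4 5 3 4 5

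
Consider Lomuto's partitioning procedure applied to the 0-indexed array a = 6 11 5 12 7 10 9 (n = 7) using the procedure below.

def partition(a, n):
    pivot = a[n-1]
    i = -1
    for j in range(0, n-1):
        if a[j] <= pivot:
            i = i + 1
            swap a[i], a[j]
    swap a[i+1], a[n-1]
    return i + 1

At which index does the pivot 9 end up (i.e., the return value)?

3

pivot = a[6] = 9; i = -1
j=0: a[0]=6 ≤ 9 → i=0, swap a[0],a[0] (no change) → 6 11 5 12 7 10 9
j=1: a[1]=11 > 9 → no swap
j=2: a[2]=5 ≤ 9 → i=1, swap a[1],a[2] → 6 5 11 12 7 10 9
j=3: a[3]=12 > 9 → no swap
j=4: a[4]=7 ≤ 9 → i=2, swap a[2],a[4] → 6 5 7 12 11 10 9
j=5: a[5]=10 > 9 → no swap
final swap a[3],a[6] → 6 5 7 9 11 10 12; return 3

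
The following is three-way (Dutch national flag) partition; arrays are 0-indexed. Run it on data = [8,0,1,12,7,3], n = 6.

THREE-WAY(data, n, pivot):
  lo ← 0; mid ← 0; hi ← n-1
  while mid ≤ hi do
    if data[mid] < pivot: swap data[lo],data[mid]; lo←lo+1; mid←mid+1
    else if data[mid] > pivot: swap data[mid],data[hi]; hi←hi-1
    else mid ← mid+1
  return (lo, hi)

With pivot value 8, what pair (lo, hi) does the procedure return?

(4, 4)

pivot = 8; lo=0, mid=0, hi=5
data[mid]=8=8: mid=1
data[mid]=0<8: swap data[0],data[1]; lo=1,mid=2 → [0,8,1,12,7,3]
data[mid]=1<8: swap data[1],data[2]; lo=2,mid=3 → [0,1,8,12,7,3]
data[mid]=12>8: swap data[3],data[5]; hi=4 → [0,1,8,3,7,12]
data[mid]=3<8: swap data[2],data[3]; lo=3,mid=4 → [0,1,3,8,7,12]
data[mid]=7<8: swap data[3],data[4]; lo=4,mid=5 → [0,1,3,7,8,12]
end: lo=4, hi=4; data = [0,1,3,7,8,12]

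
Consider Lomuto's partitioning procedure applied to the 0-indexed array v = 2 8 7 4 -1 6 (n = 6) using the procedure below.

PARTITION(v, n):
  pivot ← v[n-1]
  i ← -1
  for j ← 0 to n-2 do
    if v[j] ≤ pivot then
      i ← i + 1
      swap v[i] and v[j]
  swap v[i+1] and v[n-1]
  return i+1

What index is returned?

3

pivot=6, i=-1
j=0: 2≤6, i=0, swap(0,0) ⇒ 2 8 7 4 -1 6
j=1: 8>6, skip
j=2: 7>6, skip
j=3: 4≤6, i=1, swap(1,3) ⇒ 2 4 7 8 -1 6
j=4: -1≤6, i=2, swap(2,4) ⇒ 2 4 -1 8 7 6
swap(3,5) ⇒ 2 4 -1 6 7 8; return 3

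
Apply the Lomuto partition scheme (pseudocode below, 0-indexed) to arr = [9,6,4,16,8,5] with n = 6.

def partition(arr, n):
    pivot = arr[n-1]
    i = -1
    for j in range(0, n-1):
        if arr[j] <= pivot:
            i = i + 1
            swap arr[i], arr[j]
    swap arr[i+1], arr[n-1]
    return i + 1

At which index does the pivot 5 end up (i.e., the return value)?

1

pivot = arr[5] = 5; i = -1
j=0: arr[0]=9 > 5 → no swap
j=1: arr[1]=6 > 5 → no swap
j=2: arr[2]=4 ≤ 5 → i=0, swap arr[0],arr[2] → [4,6,9,16,8,5]
j=3: arr[3]=16 > 5 → no swap
j=4: arr[4]=8 > 5 → no swap
final swap arr[1],arr[5] → [4,5,9,16,8,6]; return 1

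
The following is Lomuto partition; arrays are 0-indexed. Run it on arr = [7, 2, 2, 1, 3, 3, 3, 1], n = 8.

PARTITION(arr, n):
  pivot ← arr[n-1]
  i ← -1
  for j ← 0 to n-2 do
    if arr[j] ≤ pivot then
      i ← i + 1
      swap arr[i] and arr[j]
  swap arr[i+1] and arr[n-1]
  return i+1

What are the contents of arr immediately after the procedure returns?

[1, 1, 2, 7, 3, 3, 3, 2]

pivot = arr[7] = 1; i = -1
j=0: arr[0]=7 > 1 → no swap
j=1: arr[1]=2 > 1 → no swap
j=2: arr[2]=2 > 1 → no swap
j=3: arr[3]=1 ≤ 1 → i=0, swap arr[0],arr[3] → [1, 2, 2, 7, 3, 3, 3, 1]
j=4: arr[4]=3 > 1 → no swap
j=5: arr[5]=3 > 1 → no swap
j=6: arr[6]=3 > 1 → no swap
final swap arr[1],arr[7] → [1, 1, 2, 7, 3, 3, 3, 2]; return 1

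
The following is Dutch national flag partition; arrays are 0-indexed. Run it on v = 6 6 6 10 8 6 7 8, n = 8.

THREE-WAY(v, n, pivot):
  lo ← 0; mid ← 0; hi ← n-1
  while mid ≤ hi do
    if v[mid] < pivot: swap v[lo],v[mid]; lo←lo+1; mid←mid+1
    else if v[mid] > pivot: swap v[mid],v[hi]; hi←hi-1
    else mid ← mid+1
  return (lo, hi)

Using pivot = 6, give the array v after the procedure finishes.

6 6 6 6 8 7 8 10

lo=0 mid=0 hi=7
6=6: mid=1
6=6: mid=2
6=6: mid=3
10>6: swap(3,7), hi=6 ⇒ 6 6 6 8 8 6 7 10
8>6: swap(3,6), hi=5 ⇒ 6 6 6 7 8 6 8 10
7>6: swap(3,5), hi=4 ⇒ 6 6 6 6 8 7 8 10
6=6: mid=4
8>6: swap(4,4), hi=3 ⇒ 6 6 6 6 8 7 8 10
done. lo=0 hi=3; v=6 6 6 6 8 7 8 10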